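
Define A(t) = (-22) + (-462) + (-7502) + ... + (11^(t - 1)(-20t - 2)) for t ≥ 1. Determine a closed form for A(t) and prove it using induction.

A(t) = -2·11^t·t

We claim A(t) = -2·11^t·t for all t ≥ 1.
Base step (t = 1): A(1) = -22, and the closed form gives -22. They agree.
Inductive step: suppose the statement holds for some j ≥ 1, so A(j) = -2·11^j·j.
Then A(j+1) = A(j) + (11^j(-20j - 22)) = (-2·11^j·j) + (11^j(-20j - 22)).
Simplifying, A(j+1) = 22·11^j(-j - 1) = -2·11^(j+1)·(j+1),
which is the closed form with t = j+1.
Hence, by induction on t, the claim holds for every t ≥ 1.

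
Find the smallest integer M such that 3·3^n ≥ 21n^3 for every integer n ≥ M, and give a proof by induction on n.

At n = 7: 6561 < 7203, so the inequality fails and M ≥ 8. We prove 3·3^n ≥ 21n^3 for all n ≥ 8.
When n = 8: 3·3^n = 19683 and 21n^3 = 10752, so 19683 ≥ 10752.
Suppose the result is true for n = p, so 3·3^p ≥ 21p^3.
Then 3·3^(p + 1) = 3·(3·3^p) ≥ 3·(21p^3).
Also, for p ≥ 8 we have 3·(21p^3) ≥ 21(p+1)^3, since 3 ≥ (1 + 1/p)^3 for all p ≥ 8.
Combining, 3·3^(p + 1) ≥ 21(p+1)^3.
Hence, by induction on n, the claim holds for every n ≥ 8.
Hence the smallest such M is 8.

M = 8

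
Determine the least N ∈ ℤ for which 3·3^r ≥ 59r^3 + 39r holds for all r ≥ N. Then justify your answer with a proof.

At r = 8: 19683 < 30520, so the inequality fails and N ≥ 9. We prove 3·3^r ≥ 59r^3 + 39r for all r ≥ 9.
Base step (r = 9): 3·3^r = 59049 and 59r^3 + 39r = 43362, so 59049 ≥ 43362.
Inductive step: suppose the statement holds for some i ≥ 9, so 3·3^i ≥ 59i^3 + 39i.
Then 3·3^(i + 1) = 3·(3·3^i) ≥ 3·(59i^3 + 39i).
Also, for i ≥ 9 we have 3·(59i^3 + 39i) ≥ 59(i+1)^3 + 39(i+1), since 3·(59i^3 + 39i) − (59(i+1)^3 + 39(i+1)) = 118i^3 - 177i^2 - 99i - 98, which is nonnegative for all i ≥ 9.
Combining, 3·3^(i + 1) ≥ 59(i+1)^3 + 39(i+1).
By the principle of mathematical induction, the result holds for all r ≥ 9.
Hence the smallest such N is 9.

N = 9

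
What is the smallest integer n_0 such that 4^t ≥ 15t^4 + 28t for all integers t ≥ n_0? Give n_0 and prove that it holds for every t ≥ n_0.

n_0 = 8

At t = 7: 16384 < 36211, so the inequality fails and n_0 ≥ 8. We prove 4^t ≥ 15t^4 + 28t for all t ≥ 8.
Base case (t = 8): 4^t = 65536 and 15t^4 + 28t = 61664, so 65536 ≥ 61664.
Suppose the result is true for t = j, so 4^j ≥ 15j^4 + 28j.
Then 4^(j + 1) = 4·(4^j) ≥ 4·(15j^4 + 28j).
Also, for j ≥ 8 we have 4·(15j^4 + 28j) ≥ 15(j+1)^4 + 28(j+1), since 4·(15j^4 + 28j) − (15(j+1)^4 + 28(j+1)) = 45j^4 - 60j^3 - 90j^2 + 24j - 43, which is nonnegative for all j ≥ 8.
Combining, 4^(j + 1) ≥ 15(j+1)^4 + 28(j+1).
This completes the induction.
Hence the smallest such n_0 is 8.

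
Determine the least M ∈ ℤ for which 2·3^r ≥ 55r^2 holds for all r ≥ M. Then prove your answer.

M = 7

At r = 6: 1458 < 1980, so the inequality fails and M ≥ 7. We prove 2·3^r ≥ 55r^2 for all r ≥ 7.
For the base case r = 7: 2·3^r = 4374 and 55r^2 = 2695, so 4374 ≥ 2695.
Suppose the result is true for r = m, so 2·3^m ≥ 55m^2.
Then 2·3^(m + 1) = 3·(2·3^m) ≥ 3·(55m^2).
Also, for m ≥ 7 we have 3·(55m^2) ≥ 55(m+1)^2, since 3 ≥ (1 + 1/m)^2 for all m ≥ 7.
Combining, 2·3^(m + 1) ≥ 55(m+1)^2.
This completes the induction.
Hence the smallest such M is 7.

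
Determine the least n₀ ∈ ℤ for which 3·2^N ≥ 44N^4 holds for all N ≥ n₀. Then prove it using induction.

n₀ = 22

At N = 21: 6291456 < 8557164, so the inequality fails and n₀ ≥ 22. We prove 3·2^N ≥ 44N^4 for all N ≥ 22.
Base case (N = 22): 3·2^N = 12582912 and 44N^4 = 10307264, so 12582912 ≥ 10307264.
Suppose the result is true for N = j, so 3·2^j ≥ 44j^4.
Then 3·2^(j + 1) = 2·(3·2^j) ≥ 2·(44j^4).
Also, for j ≥ 22 we have 2·(44j^4) ≥ 44(j+1)^4, since 2 ≥ (1 + 1/j)^4 for all j ≥ 22.
Combining, 3·2^(j + 1) ≥ 44(j+1)^4.
By the principle of mathematical induction, the result holds for all N ≥ 22.
Hence the smallest such n₀ is 22.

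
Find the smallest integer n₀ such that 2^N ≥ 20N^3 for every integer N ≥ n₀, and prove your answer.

n₀ = 17

At N = 16: 65536 < 81920, so the inequality fails and n₀ ≥ 17. We prove 2^N ≥ 20N^3 for all N ≥ 17.
Base step (N = 17): 2^N = 131072 and 20N^3 = 98260, so 131072 ≥ 98260.
Inductive step: assume the claim holds for N = k, so 2^k ≥ 20k^3.
Then 2^(k + 1) = 2·(2^k) ≥ 2·(20k^3).
Also, for k ≥ 17 we have 2·(20k^3) ≥ 20(k+1)^3, since 2 ≥ (1 + 1/k)^3 for all k ≥ 17.
Combining, 2^(k + 1) ≥ 20(k+1)^3.
By induction, the statement is established for all N ≥ 17.
Hence the smallest such n₀ is 17.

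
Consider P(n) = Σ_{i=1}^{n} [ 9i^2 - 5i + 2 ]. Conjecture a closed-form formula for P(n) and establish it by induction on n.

P(n) = n(3n^2 + 2n + 1)

We claim P(n) = n(3n^2 + 2n + 1) for all n ≥ 1.
When n = 1: P(1) = 6, and the closed form gives 6. They agree.
Inductive step: suppose the statement holds for some i ≥ 1, so P(i) = i(3i^2 + 2i + 1).
Then P(i+1) = P(i) + (9i^2 + 13i + 6) = (i(3i^2 + 2i + 1)) + (9i^2 + 13i + 6).
Simplifying, P(i+1) = (i + 1)(3i^2 + 8i + 6) = (i+1)(3(i+1)^2 + 2(i+1) + 1),
which is the closed form with n = i+1.
By the principle of mathematical induction, the result holds for all n ≥ 1.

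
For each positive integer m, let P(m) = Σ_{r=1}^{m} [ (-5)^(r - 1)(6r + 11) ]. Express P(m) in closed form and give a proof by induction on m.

P(m) = -(-5)^m(m + 2) + 2

We claim P(m) = -(-5)^m(m + 2) + 2 for all m ≥ 1.
Base step (m = 1): P(1) = 17, and the closed form gives 17. They agree.
Inductive step: suppose the statement holds for some r ≥ 1, so P(r) = -(-5)^r(r + 2) + 2.
Then P(r+1) = P(r) + ((-5)^r(6r + 17)) = (-(-5)^r(r + 2) + 2) + ((-5)^r(6r + 17)).
Simplifying, P(r+1) = 5(-5)^r·r + 15(-5)^r + 2 = -(-5)^(r+1)((r+1) + 2) + 2,
which is the closed form with m = r+1.
This completes the induction.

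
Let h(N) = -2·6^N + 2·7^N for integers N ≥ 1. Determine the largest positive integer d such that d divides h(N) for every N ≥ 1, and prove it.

Computing the first values: h(1) = 2 and h(2) = 26; gcd(2, 26) = 2, so d ≤ 2.
We prove 2 | -2·6^N + 2·7^N for all N ≥ 1 by induction on N.
For the base case N = 1: h(1) = 2 = 2·(1), so 2 | h(1).
For the inductive step, assume it holds for an arbitrary j ≥ 1, i.e. 2 | h(j). Then
h(j+1) − 7·h(j) = (-2·6^(j+1) + 2·7^(j+1)) − 7·(-2·6^j + 2·7^j) = (-2)·6^j·(6 − 7) = (2)·6^j. Since 2 | h(j) by the inductive hypothesis, 2 | 7·h(j); and 2 | 2 since 2 = 2·1. Therefore 2 | h(j+1).
This completes the induction.
Therefore the largest such d is 2.

d = 2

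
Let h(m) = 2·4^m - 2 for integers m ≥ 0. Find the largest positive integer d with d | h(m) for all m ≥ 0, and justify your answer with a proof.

Computing the first values: h(0) = 0 and h(1) = 6; gcd(0, 6) = 6, so d ≤ 6.
We prove 6 | 2·4^m - 2 for all m ≥ 0 by induction on m.
Base case (m = 0): h(0) = 0 = 6·(0), so 6 | h(0).
Inductive step: suppose the statement holds for some k ≥ 0, i.e. 6 | h(k). Then
h(k+1) = 2·4^(k+1) - 2 = 4·(2·4^k - 2) + 6 = 4·h(k) + 6. The first term is divisible by 6 by the inductive hypothesis, and 6 is divisible by 6. Hence 6 | h(k+1).
This completes the induction.
Therefore the largest such d is 6.

d = 6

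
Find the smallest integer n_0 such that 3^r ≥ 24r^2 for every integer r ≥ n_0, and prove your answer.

n_0 = 7

At r = 6: 729 < 864, so the inequality fails and n_0 ≥ 7. We prove 3^r ≥ 24r^2 for all r ≥ 7.
When r = 7: 3^r = 2187 and 24r^2 = 1176, so 2187 ≥ 1176.
Inductive step: suppose the statement holds for some k ≥ 7, so 3^k ≥ 24k^2.
Then 3^(k + 1) = 3·(3^k) ≥ 3·(24k^2).
Also, for k ≥ 7 we have 3·(24k^2) ≥ 24(k+1)^2, since 3 ≥ (1 + 1/k)^2 for all k ≥ 7.
Combining, 3^(k + 1) ≥ 24(k+1)^2.
Hence, by induction on r, the claim holds for every r ≥ 7.
Hence the smallest such n_0 is 7.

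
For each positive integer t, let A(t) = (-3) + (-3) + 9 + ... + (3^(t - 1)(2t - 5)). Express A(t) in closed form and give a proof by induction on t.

A(t) = 3^t(t - 3) + 3

We claim A(t) = 3^t(t - 3) + 3 for all t ≥ 1.
For the base case t = 1: A(1) = -3, and the closed form gives -3. They agree.
Inductive step: suppose the statement holds for some m ≥ 1, so A(m) = 3^m(m - 3) + 3.
Then A(m+1) = A(m) + (3^m(2m - 3)) = (3^m(m - 3) + 3) + (3^m(2m - 3)).
Simplifying, A(m+1) = 3·3^m·m - 6·3^m + 3 = 3^(m+1)((m+1) - 3) + 3,
which is the closed form with t = m+1.
Hence, by induction on t, the claim holds for every t ≥ 1.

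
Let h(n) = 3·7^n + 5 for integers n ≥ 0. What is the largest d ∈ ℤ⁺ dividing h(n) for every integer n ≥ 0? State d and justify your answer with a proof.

d = 2

Computing the first values: h(0) = 8 and h(1) = 26; gcd(8, 26) = 2, so d ≤ 2.
We prove 2 | 3·7^n + 5 for all n ≥ 0 by induction on n.
Base case (n = 0): h(0) = 8 = 2·(4), so 2 | h(0).
Suppose the result is true for n = m, i.e. 2 | h(m). Then
h(m+1) = 3·7^(m+1) + 5 = 7·(3·7^m + 5) - 30 = 7·h(m) - 30. The first term is divisible by 2 by the inductive hypothesis, and -30 is divisible by 2. Hence 2 | h(m+1).
By induction, the statement is established for all n ≥ 0.
Therefore the largest such d is 2.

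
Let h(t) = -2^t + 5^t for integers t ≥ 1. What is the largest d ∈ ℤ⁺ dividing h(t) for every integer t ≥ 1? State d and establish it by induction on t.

d = 3

Computing the first values: h(1) = 3 and h(2) = 21; gcd(3, 21) = 3, so d ≤ 3.
We prove 3 | -2^t + 5^t for all t ≥ 1 by induction on t.
Base case (t = 1): h(1) = 3 = 3·(1), so 3 | h(1).
Suppose the result is true for t = i, i.e. 3 | h(i). Then
5^{i+1} − 2^{i+1} = 5·5^i − 2·2^i = 5·(5^i − 2^i) + (3)·2^i. The first term is divisible by 3 by the inductive hypothesis, and the second term (3)·2^i is divisible by 3 since 3 | 3. Hence 3 | h(i+1).
This completes the induction.
Therefore the largest such d is 3.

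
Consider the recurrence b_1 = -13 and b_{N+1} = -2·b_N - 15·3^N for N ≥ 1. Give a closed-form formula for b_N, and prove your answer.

b_N = -(-2)^(N + 1) - 3^(N + 1)

Computing the first terms: b_1 = -13, b_2 = -19, b_3 = -97. This suggests b_N = -(-2)^(N + 1) - 3^(N + 1).
For the base case N = 1: the formula gives -13 = -13 = b_1.
Suppose the result is true for N = p, so b_p = -(-2)^(p + 1) - 3^(p + 1).
Then b_{p+1} = -2·b_p - 15·3^p = -2·(-(-2)^(p + 1) - 3^(p + 1)) - 15·3^p = -(-2)^(p + 2) - 3^(p + 2) = -(-2)^((p+1) + 1) - 3^((p+1) + 1),
which is the claimed formula at N = p+1.
By induction, the statement is established for all N ≥ 1.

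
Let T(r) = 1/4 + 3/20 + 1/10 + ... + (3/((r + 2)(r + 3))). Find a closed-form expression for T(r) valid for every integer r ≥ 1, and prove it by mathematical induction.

T(r) = r/(r + 3)

We claim T(r) = r/(r + 3) for all r ≥ 1.
When r = 1: T(1) = 1/4, and the closed form gives 1/4. They agree.
Inductive step: suppose the statement holds for some j ≥ 1, so T(j) = j/(j + 3).
Then T(j+1) = T(j) + (3/((j + 3)(j + 4))) = (j/(j + 3)) + (3/((j + 3)(j + 4))).
Simplifying, T(j+1) = (j + 1)/(j + 4) = (j+1)/((j+1) + 3),
which is the closed form with r = j+1.
By the principle of mathematical induction, the result holds for all r ≥ 1.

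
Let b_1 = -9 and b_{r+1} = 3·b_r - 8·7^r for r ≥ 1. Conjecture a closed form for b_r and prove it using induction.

Computing the first terms: b_1 = -9, b_2 = -83, b_3 = -641. This suggests b_r = 5·3^(r - 1) - 2·7^r.
For the base case r = 1: the formula gives -9 = -9 = b_1.
Inductive step: assume the claim holds for r = k, so b_k = 5·3^(k - 1) - 2·7^k.
Then b_{k+1} = 3·b_k - 8·7^k = 3·(5·3^(k - 1) - 2·7^k) - 8·7^k = 5·3^k - 2·7^(k + 1) = 5·3^((k+1) - 1) - 2·7^(k+1),
which is the claimed formula at r = k+1.
This completes the induction.

b_r = 5·3^(r - 1) - 2·7^r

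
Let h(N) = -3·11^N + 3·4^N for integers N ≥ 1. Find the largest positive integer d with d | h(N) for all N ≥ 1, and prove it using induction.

d = 21

Computing the first values: h(1) = -21 and h(2) = -315; gcd(-21, -315) = 21, so d ≤ 21.
We prove 21 | -3·11^N + 3·4^N for all N ≥ 1 by induction on N.
Base case (N = 1): h(1) = -21 = 21·(-1), so 21 | h(1).
For the inductive step, assume it holds for an arbitrary k ≥ 1, i.e. 21 | h(k). Then
h(k+1) − 11·h(k) = (-3·11^(k+1) + 3·4^(k+1)) − 11·(-3·11^k + 3·4^k) = (3)·4^k·(4 − 11) = (-21)·4^k. Since 21 | h(k) by the inductive hypothesis, 21 | 11·h(k); and 21 | -21 since -21 = 21·-1. Therefore 21 | h(k+1).
Hence, by induction on N, the claim holds for every N ≥ 1.
Therefore the largest such d is 21.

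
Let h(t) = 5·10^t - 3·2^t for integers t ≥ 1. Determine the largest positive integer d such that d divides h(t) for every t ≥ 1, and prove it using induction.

d = 4

Computing the first values: h(1) = 44 and h(2) = 488; gcd(44, 488) = 4, so d ≤ 4.
We prove 4 | 5·10^t - 3·2^t for all t ≥ 1 by induction on t.
When t = 1: h(1) = 44 = 4·(11), so 4 | h(1).
For the inductive step, assume it holds for an arbitrary p ≥ 1, i.e. 4 | h(p). Then
h(p+1) − 10·h(p) = (5·10^(p+1) - 3·2^(p+1)) − 10·(5·10^p - 3·2^p) = (-3)·2^p·(2 − 10) = (24)·2^p. Since 4 | h(p) by the inductive hypothesis, 4 | 10·h(p); and 4 | 24 since 24 = 4·6. Therefore 4 | h(p+1).
By induction, the statement is established for all t ≥ 1.
Therefore the largest such d is 4.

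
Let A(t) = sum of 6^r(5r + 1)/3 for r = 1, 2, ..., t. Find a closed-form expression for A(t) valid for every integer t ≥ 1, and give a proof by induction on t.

A(t) = 2·6^t·t

We claim A(t) = 2·6^t·t for all t ≥ 1.
For the base case t = 1: A(1) = 12, and the closed form gives 12. They agree.
For the inductive step, assume it holds for an arbitrary r ≥ 1, so A(r) = 2·6^r·r.
Then A(r+1) = A(r) + (6^r(10r + 12)) = (2·6^r·r) + (6^r(10r + 12)).
Simplifying, A(r+1) = 12·6^r(r + 1) = 2·6^(r+1)·(r+1),
which is the closed form with t = r+1.
By induction, the statement is established for all t ≥ 1.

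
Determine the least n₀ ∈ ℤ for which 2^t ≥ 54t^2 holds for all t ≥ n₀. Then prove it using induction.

n₀ = 14

At t = 13: 8192 < 9126, so the inequality fails and n₀ ≥ 14. We prove 2^t ≥ 54t^2 for all t ≥ 14.
When t = 14: 2^t = 16384 and 54t^2 = 10584, so 16384 ≥ 10584.
For the inductive step, assume it holds for an arbitrary j ≥ 14, so 2^j ≥ 54j^2.
Then 2^(j + 1) = 2·(2^j) ≥ 2·(54j^2).
Also, for j ≥ 14 we have 2·(54j^2) ≥ 54(j+1)^2, since 2 ≥ (1 + 1/j)^2 for all j ≥ 14.
Combining, 2^(j + 1) ≥ 54(j+1)^2.
Hence, by induction on t, the claim holds for every t ≥ 14.
Hence the smallest such n₀ is 14.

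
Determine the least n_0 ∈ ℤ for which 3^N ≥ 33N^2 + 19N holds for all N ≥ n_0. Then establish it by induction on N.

n_0 = 7

At N = 6: 729 < 1302, so the inequality fails and n_0 ≥ 7. We prove 3^N ≥ 33N^2 + 19N for all N ≥ 7.
For the base case N = 7: 3^N = 2187 and 33N^2 + 19N = 1750, so 2187 ≥ 1750.
Inductive step: suppose the statement holds for some j ≥ 7, so 3^j ≥ 33j^2 + 19j.
Then 3^(j + 1) = 3·(3^j) ≥ 3·(33j^2 + 19j).
Also, for j ≥ 7 we have 3·(33j^2 + 19j) ≥ 33(j+1)^2 + 19(j+1), since 3·(33j^2 + 19j) − (33(j+1)^2 + 19(j+1)) = 66j^2 - 28j - 52, which is nonnegative for all j ≥ 7.
Combining, 3^(j + 1) ≥ 33(j+1)^2 + 19(j+1).
By induction, the statement is established for all N ≥ 7.
Hence the smallest such n_0 is 7.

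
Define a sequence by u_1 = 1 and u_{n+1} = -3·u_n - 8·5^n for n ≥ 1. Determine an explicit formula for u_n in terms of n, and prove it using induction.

Computing the first terms: u_1 = 1, u_2 = -43, u_3 = -71. This suggests u_n = -2(-3)^n - 5^n.
Base case (n = 1): the formula gives 1 = 1 = u_1.
Suppose the result is true for n = i, so u_i = -2(-3)^i - 5^i.
Then u_{i+1} = -3·u_i - 8·5^i = -3·(-2(-3)^i - 5^i) - 8·5^i = -2(-3)^(i + 1) - 5^(i + 1),
which is the claimed formula at n = i+1.
By induction, the statement is established for all n ≥ 1.

u_n = -2(-3)^n - 5^n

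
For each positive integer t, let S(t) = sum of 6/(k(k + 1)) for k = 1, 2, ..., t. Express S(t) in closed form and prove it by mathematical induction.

S(t) = 6t/(t + 1)

We claim S(t) = 6t/(t + 1) for all t ≥ 1.
Base step (t = 1): S(1) = 3, and the closed form gives 3. They agree.
Suppose the result is true for t = k, so S(k) = 6k/(k + 1).
Then S(k+1) = S(k) + (6/((k + 1)(k + 2))) = (6k/(k + 1)) + (6/((k + 1)(k + 2))).
Simplifying, S(k+1) = 6(k + 1)/(k + 2) = 6(k+1)/((k+1) + 1),
which is the closed form with t = k+1.
Hence, by induction on t, the claim holds for every t ≥ 1.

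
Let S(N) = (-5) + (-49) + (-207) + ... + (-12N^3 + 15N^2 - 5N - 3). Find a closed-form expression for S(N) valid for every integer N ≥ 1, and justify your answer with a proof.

S(N) = -N(3N^3 + N^2 - 2N + 3)

We claim S(N) = -N(3N^3 + N^2 - 2N + 3) for all N ≥ 1.
Base step (N = 1): S(1) = -5, and the closed form gives -5. They agree.
For the inductive step, assume it holds for an arbitrary p ≥ 1, so S(p) = p(-3p^3 - p^2 + 2p - 3).
Then S(p+1) = S(p) + (-12p^3 - 21p^2 - 11p - 5) = (p(-3p^3 - p^2 + 2p - 3)) + (-12p^3 - 21p^2 - 11p - 5).
Simplifying, S(p+1) = -(p + 1)(3p^3 + 10p^2 + 9p + 5) = -(p+1)(3(p+1)^3 + (p+1)^2 - 2(p+1) + 3),
which is the closed form with N = p+1.
By induction, the statement is established for all N ≥ 1.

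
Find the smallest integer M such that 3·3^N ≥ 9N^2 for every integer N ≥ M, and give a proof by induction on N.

At N = 2: 27 < 36, so the inequality fails and M ≥ 3. We prove 3·3^N ≥ 9N^2 for all N ≥ 3.
For the base case N = 3: 3·3^N = 81 and 9N^2 = 81, so 81 ≥ 81.
Inductive step: suppose the statement holds for some p ≥ 3, so 3·3^p ≥ 9p^2.
Then 3·3^(p + 1) = 3·(3·3^p) ≥ 3·(9p^2).
Also, for p ≥ 3 we have 3·(9p^2) ≥ 9(p+1)^2, since 3 ≥ (1 + 1/p)^2 for all p ≥ 3.
Combining, 3·3^(p + 1) ≥ 9(p+1)^2.
By the principle of mathematical induction, the result holds for all N ≥ 3.
Hence the smallest such M is 3.

M = 3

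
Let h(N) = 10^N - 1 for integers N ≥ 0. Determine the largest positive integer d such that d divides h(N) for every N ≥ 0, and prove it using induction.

d = 9

Computing the first values: h(0) = 0 and h(1) = 9; gcd(0, 9) = 9, so d ≤ 9.
We prove 9 | 10^N - 1 for all N ≥ 0 by induction on N.
Base case (N = 0): h(0) = 0 = 9·(0), so 9 | h(0).
Inductive step: assume the claim holds for N = i, i.e. 9 | h(i). Then
h(i+1) = 10^(i+1) - 1 = 10·(10^i - 1) + 9 = 10·h(i) + 9. The first term is divisible by 9 by the inductive hypothesis, and 9 is divisible by 9. Hence 9 | h(i+1).
By the principle of mathematical induction, the result holds for all N ≥ 0.
Therefore the largest such d is 9.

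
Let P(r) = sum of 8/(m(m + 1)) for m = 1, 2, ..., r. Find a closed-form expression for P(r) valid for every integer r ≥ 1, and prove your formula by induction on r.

We claim P(r) = 8r/(r + 1) for all r ≥ 1.
Base case (r = 1): P(1) = 4, and the closed form gives 4. They agree.
Inductive step: assume the claim holds for r = m, so P(m) = 8m/(m + 1).
Then P(m+1) = P(m) + (8/((m + 1)(m + 2))) = (8m/(m + 1)) + (8/((m + 1)(m + 2))).
Simplifying, P(m+1) = 8(m + 1)/(m + 2) = 8(m+1)/((m+1) + 1),
which is the closed form with r = m+1.
By the principle of mathematical induction, the result holds for all r ≥ 1.

P(r) = 8r/(r + 1)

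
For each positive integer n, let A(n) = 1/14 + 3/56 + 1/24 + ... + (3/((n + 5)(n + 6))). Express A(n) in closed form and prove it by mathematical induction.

A(n) = n/(2(n + 6))

We claim A(n) = n/(2(n + 6)) for all n ≥ 1.
When n = 1: A(1) = 1/14, and the closed form gives 1/14. They agree.
Inductive step: assume the claim holds for n = i, so A(i) = i/(2(i + 6)).
Then A(i+1) = A(i) + (3/((i + 6)(i + 7))) = (i/(2(i + 6))) + (3/((i + 6)(i + 7))).
Simplifying, A(i+1) = (i + 1)/(2(i + 7)) = (i+1)/(2((i+1) + 6)),
which is the closed form with n = i+1.
This completes the induction.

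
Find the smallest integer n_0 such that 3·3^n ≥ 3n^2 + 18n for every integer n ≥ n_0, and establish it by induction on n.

n_0 = 3

At n = 2: 27 < 48, so the inequality fails and n_0 ≥ 3. We prove 3·3^n ≥ 3n^2 + 18n for all n ≥ 3.
Base step (n = 3): 3·3^n = 81 and 3n^2 + 18n = 81, so 81 ≥ 81.
Inductive step: assume the claim holds for n = k, so 3·3^k ≥ 3k^2 + 18k.
Then 3·3^(k + 1) = 3·(3·3^k) ≥ 3·(3k^2 + 18k).
Also, for k ≥ 3 we have 3·(3k^2 + 18k) ≥ 3(k+1)^2 + 18(k+1), since 3·(3k^2 + 18k) − (3(k+1)^2 + 18(k+1)) = 6k^2 + 30k - 21, which is nonnegative for all k ≥ 3.
Combining, 3·3^(k + 1) ≥ 3(k+1)^2 + 18(k+1).
By induction, the statement is established for all n ≥ 3.
Hence the smallest such n_0 is 3.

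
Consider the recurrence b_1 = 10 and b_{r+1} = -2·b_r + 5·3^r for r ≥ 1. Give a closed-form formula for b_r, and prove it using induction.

b_r = 7(-2)^(r - 1) + 3^r

Computing the first terms: b_1 = 10, b_2 = -5, b_3 = 55. This suggests b_r = 7(-2)^(r - 1) + 3^r.
When r = 1: the formula gives 10 = 10 = b_1.
For the inductive step, assume it holds for an arbitrary k ≥ 1, so b_k = 7(-2)^(k - 1) + 3^k.
Then b_{k+1} = -2·b_k + 5·3^k = -2·(7(-2)^(k - 1) + 3^k) + 5·3^k = 7(-2)^k + 3^(k + 1) = 7(-2)^((k+1) - 1) + 3^(k+1),
which is the claimed formula at r = k+1.
Hence, by induction on r, the claim holds for every r ≥ 1.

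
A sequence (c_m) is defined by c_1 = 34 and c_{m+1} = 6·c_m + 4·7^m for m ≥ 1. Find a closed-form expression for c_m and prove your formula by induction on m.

Computing the first terms: c_1 = 34, c_2 = 232, c_3 = 1588. This suggests c_m = 6^m + 4·7^m.
When m = 1: the formula gives 34 = 34 = c_1.
Inductive step: assume the claim holds for m = r, so c_r = 6^r + 4·7^r.
Then c_{r+1} = 6·c_r + 4·7^r = 6·(6^r + 4·7^r) + 4·7^r = 6^(r + 1) + 4·7^(r + 1),
which is the claimed formula at m = r+1.
By induction, the statement is established for all m ≥ 1.

c_m = 6^m + 4·7^m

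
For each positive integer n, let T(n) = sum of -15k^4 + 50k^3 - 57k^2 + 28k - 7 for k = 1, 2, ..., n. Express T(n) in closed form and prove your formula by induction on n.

T(n) = -n(3n^4 - 5n^3 - n^2 + 2n + 2)

We claim T(n) = -n(3n^4 - 5n^3 - n^2 + 2n + 2) for all n ≥ 1.
Base step (n = 1): T(1) = -1, and the closed form gives -1. They agree.
For the inductive step, assume it holds for an arbitrary k ≥ 1, so T(k) = k(-3k^4 + 5k^3 + k^2 - 2k - 2).
Then T(k+1) = T(k) + (-15k^4 - 10k^3 + 3k^2 + 4k - 1) = (k(-3k^4 + 5k^3 + k^2 - 2k - 2)) + (-15k^4 - 10k^3 + 3k^2 + 4k - 1).
Simplifying, T(k+1) = -(k + 1)(3k^4 + 7k^3 + 2k^2 - 3k + 1) = -(k+1)(3(k+1)^4 - 5(k+1)^3 - (k+1)^2 + 2(k+1) + 2),
which is the closed form with n = k+1.
This completes the induction.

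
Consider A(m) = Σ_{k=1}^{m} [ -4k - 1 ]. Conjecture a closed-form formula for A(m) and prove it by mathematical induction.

A(m) = -m(2m + 3)

We claim A(m) = -m(2m + 3) for all m ≥ 1.
Base case (m = 1): A(1) = -5, and the closed form gives -5. They agree.
For the inductive step, assume it holds for an arbitrary k ≥ 1, so A(k) = k(-2k - 3).
Then A(k+1) = A(k) + (-4k - 5) = (k(-2k - 3)) + (-4k - 5).
Simplifying, A(k+1) = -(k + 1)(2k + 5) = -(k+1)(2(k+1) + 3),
which is the closed form with m = k+1.
Hence, by induction on m, the claim holds for every m ≥ 1.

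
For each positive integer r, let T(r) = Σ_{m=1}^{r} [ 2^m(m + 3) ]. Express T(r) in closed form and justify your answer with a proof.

We claim T(r) = 2·2^r(r + 2) - 4 for all r ≥ 1.
For the base case r = 1: T(1) = 8, and the closed form gives 8. They agree.
For the inductive step, assume it holds for an arbitrary m ≥ 1, so T(m) = 2·2^m(m + 2) - 4.
Then T(m+1) = T(m) + (2^(m + 1)(m + 4)) = (2·2^m(m + 2) - 4) + (2^(m + 1)(m + 4)).
Simplifying, T(m+1) = 4·2^m·m + 12·2^m - 4 = 2·2^(m+1)((m+1) + 2) - 4,
which is the closed form with r = m+1.
Hence, by induction on r, the claim holds for every r ≥ 1.

T(r) = 2·2^r(r + 2) - 4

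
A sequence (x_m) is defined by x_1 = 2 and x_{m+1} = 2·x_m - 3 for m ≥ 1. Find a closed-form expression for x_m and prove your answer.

Computing the first terms: x_1 = 2, x_2 = 1, x_3 = -1. This suggests x_m = -2^(m - 1) + 3.
Base step (m = 1): the formula gives 2 = 2 = x_1.
Inductive step: assume the claim holds for m = j, so x_j = -2^(j - 1) + 3.
Then x_{j+1} = 2·x_j - 3 = 2·(-2^(j - 1) + 3) - 3 = -2^j + 3 = -2^((j+1) - 1) + 3,
which is the claimed formula at m = j+1.
Hence, by induction on m, the claim holds for every m ≥ 1.

x_m = -2^(m - 1) + 3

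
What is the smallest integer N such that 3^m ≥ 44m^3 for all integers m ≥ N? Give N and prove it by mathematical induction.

N = 10

At m = 9: 19683 < 32076, so the inequality fails and N ≥ 10. We prove 3^m ≥ 44m^3 for all m ≥ 10.
For the base case m = 10: 3^m = 59049 and 44m^3 = 44000, so 59049 ≥ 44000.
Inductive step: suppose the statement holds for some r ≥ 10, so 3^r ≥ 44r^3.
Then 3^(r + 1) = 3·(3^r) ≥ 3·(44r^3).
Also, for r ≥ 10 we have 3·(44r^3) ≥ 44(r+1)^3, since 3 ≥ (1 + 1/r)^3 for all r ≥ 10.
Combining, 3^(r + 1) ≥ 44(r+1)^3.
Hence, by induction on m, the claim holds for every m ≥ 10.
Hence the smallest such N is 10.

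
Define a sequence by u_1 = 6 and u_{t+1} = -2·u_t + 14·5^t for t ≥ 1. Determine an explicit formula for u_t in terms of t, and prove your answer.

Computing the first terms: u_1 = 6, u_2 = 58, u_3 = 234. This suggests u_t = -(-2)^(t + 1) + 2·5^t.
Base case (t = 1): the formula gives 6 = 6 = u_1.
Inductive step: assume the claim holds for t = k, so u_k = -(-2)^(k + 1) + 2·5^k.
Then u_{k+1} = -2·u_k + 14·5^k = -2·(-(-2)^(k + 1) + 2·5^k) + 14·5^k = -(-2)^(k + 2) + 2·5^(k + 1) = -(-2)^((k+1) + 1) + 2·5^(k+1),
which is the claimed formula at t = k+1.
Hence, by induction on t, the claim holds for every t ≥ 1.

u_t = -(-2)^(t + 1) + 2·5^t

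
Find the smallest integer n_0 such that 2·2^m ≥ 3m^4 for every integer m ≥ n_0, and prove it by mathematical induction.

At m = 16: 131072 < 196608, so the inequality fails and n_0 ≥ 17. We prove 2·2^m ≥ 3m^4 for all m ≥ 17.
When m = 17: 2·2^m = 262144 and 3m^4 = 250563, so 262144 ≥ 250563.
For the inductive step, assume it holds for an arbitrary j ≥ 17, so 2·2^j ≥ 3j^4.
Then 2·2^(j + 1) = 2·(2·2^j) ≥ 2·(3j^4).
Also, for j ≥ 17 we have 2·(3j^4) ≥ 3(j+1)^4, since 2 ≥ (1 + 1/j)^4 for all j ≥ 17.
Combining, 2·2^(j + 1) ≥ 3(j+1)^4.
Hence, by induction on m, the claim holds for every m ≥ 17.
Hence the smallest such n_0 is 17.

n_0 = 17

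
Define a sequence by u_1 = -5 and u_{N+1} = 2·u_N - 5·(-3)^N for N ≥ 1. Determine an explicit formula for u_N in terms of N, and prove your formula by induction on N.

Computing the first terms: u_1 = -5, u_2 = 5, u_3 = -35. This suggests u_N = (-3)^N - 2^N.
Base step (N = 1): the formula gives -5 = -5 = u_1.
Inductive step: assume the claim holds for N = j, so u_j = (-3)^j - 2^j.
Then u_{j+1} = 2·u_j - 5·(-3)^j = 2·((-3)^j - 2^j) - 5·(-3)^j = (-3)^(j + 1) - 2^(j + 1),
which is the claimed formula at N = j+1.
By the principle of mathematical induction, the result holds for all N ≥ 1.

u_N = (-3)^N - 2^N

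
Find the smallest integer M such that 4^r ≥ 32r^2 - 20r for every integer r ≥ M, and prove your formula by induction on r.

At r = 4: 256 < 432, so the inequality fails and M ≥ 5. We prove 4^r ≥ 32r^2 - 20r for all r ≥ 5.
Base case (r = 5): 4^r = 1024 and 32r^2 - 20r = 700, so 1024 ≥ 700.
Suppose the result is true for r = j, so 4^j ≥ 32j^2 - 20j.
Then 4^(j + 1) = 4·(4^j) ≥ 4·(32j^2 - 20j).
Also, for j ≥ 5 we have 4·(32j^2 - 20j) ≥ 32(j+1)^2 - 20(j+1), since 4·(32j^2 - 20j) − (32(j+1)^2 - 20(j+1)) = 96j^2 - 124j - 12, which is nonnegative for all j ≥ 5.
Combining, 4^(j + 1) ≥ 32(j+1)^2 - 20(j+1).
Hence, by induction on r, the claim holds for every r ≥ 5.
Hence the smallest such M is 5.

M = 5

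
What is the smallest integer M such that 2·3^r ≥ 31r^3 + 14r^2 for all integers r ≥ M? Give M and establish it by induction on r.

M = 9

At r = 8: 13122 < 16768, so the inequality fails and M ≥ 9. We prove 2·3^r ≥ 31r^3 + 14r^2 for all r ≥ 9.
Base step (r = 9): 2·3^r = 39366 and 31r^3 + 14r^2 = 23733, so 39366 ≥ 23733.
Inductive step: suppose the statement holds for some m ≥ 9, so 2·3^m ≥ 31m^3 + 14m^2.
Then 2·3^(m + 1) = 3·(2·3^m) ≥ 3·(31m^3 + 14m^2).
Also, for m ≥ 9 we have 3·(31m^3 + 14m^2) ≥ 31(m+1)^3 + 14(m+1)^2, since 3·(31m^3 + 14m^2) − (31(m+1)^3 + 14(m+1)^2) = 62m^3 - 65m^2 - 121m - 45, which is nonnegative for all m ≥ 9.
Combining, 2·3^(m + 1) ≥ 31(m+1)^3 + 14(m+1)^2.
Hence, by induction on r, the claim holds for every r ≥ 9.
Hence the smallest such M is 9.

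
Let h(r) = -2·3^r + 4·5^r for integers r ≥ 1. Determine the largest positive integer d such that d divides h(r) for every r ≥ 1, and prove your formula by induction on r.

d = 2

Computing the first values: h(1) = 14 and h(2) = 82; gcd(14, 82) = 2, so d ≤ 2.
We prove 2 | -2·3^r + 4·5^r for all r ≥ 1 by induction on r.
When r = 1: h(1) = 14 = 2·(7), so 2 | h(1).
Inductive step: suppose the statement holds for some p ≥ 1, i.e. 2 | h(p). Then
h(p+1) − 5·h(p) = (-2·3^(p+1) + 4·5^(p+1)) − 5·(-2·3^p + 4·5^p) = (-2)·3^p·(3 − 5) = (4)·3^p. Since 2 | h(p) by the inductive hypothesis, 2 | 5·h(p); and 2 | 4 since 4 = 2·2. Therefore 2 | h(p+1).
By the principle of mathematical induction, the result holds for all r ≥ 1.
Therefore the largest such d is 2.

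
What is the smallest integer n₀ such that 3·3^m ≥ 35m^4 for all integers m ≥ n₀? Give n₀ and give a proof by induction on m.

n₀ = 11

At m = 10: 177147 < 350000, so the inequality fails and n₀ ≥ 11. We prove 3·3^m ≥ 35m^4 for all m ≥ 11.
For the base case m = 11: 3·3^m = 531441 and 35m^4 = 512435, so 531441 ≥ 512435.
Inductive step: assume the claim holds for m = i, so 3·3^i ≥ 35i^4.
Then 3·3^(i + 1) = 3·(3·3^i) ≥ 3·(35i^4).
Also, for i ≥ 11 we have 3·(35i^4) ≥ 35(i+1)^4, since 3 ≥ (1 + 1/i)^4 for all i ≥ 11.
Combining, 3·3^(i + 1) ≥ 35(i+1)^4.
By the principle of mathematical induction, the result holds for all m ≥ 11.
Hence the smallest such n₀ is 11.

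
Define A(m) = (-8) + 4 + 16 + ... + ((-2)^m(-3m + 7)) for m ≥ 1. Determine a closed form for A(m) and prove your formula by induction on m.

A(m) = 2(-2)^m(-m + 2) - 4

We claim A(m) = 2(-2)^m(-m + 2) - 4 for all m ≥ 1.
When m = 1: A(1) = -8, and the closed form gives -8. They agree.
For the inductive step, assume it holds for an arbitrary j ≥ 1, so A(j) = 2(-2)^j(-j + 2) - 4.
Then A(j+1) = A(j) + ((-2)^(j + 1)(-3j + 4)) = (2(-2)^j(-j + 2) - 4) + ((-2)^(j + 1)(-3j + 4)).
Simplifying, A(j+1) = 4(-2)^j·j - 4(-2)^j - 4 = 2(-2)^(j+1)(-(j+1) + 2) - 4,
which is the closed form with m = j+1.
This completes the induction.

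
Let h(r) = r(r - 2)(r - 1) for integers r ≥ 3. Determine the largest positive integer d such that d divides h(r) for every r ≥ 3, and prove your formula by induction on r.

d = 6

Computing the first values: h(3) = 6 and h(4) = 24; gcd(6, 24) = 6, so d ≤ 6.
We prove 6 | r(r - 2)(r - 1) for all r ≥ 3 by induction on r.
Base step (r = 3): h(3) = 6 = 6·(1), so 6 | h(3).
Inductive step: assume the claim holds for r = i, i.e. 6 | h(i). Then
h(i+1) − h(i) = (i-1)·i·(i+1) − (i-2)·(i-1)·i = (i-1)·i·[(i+1) − (i-2)] = 3·(i-1)·i. The product of 2 consecutive integers is divisible by (2)! = 2, so h(i+1) − h(i) is divisible by 3·2 = 6. By the inductive hypothesis 6 | h(i), hence 6 | h(i+1).
By the principle of mathematical induction, the result holds for all r ≥ 3.
Therefore the largest such d is 6.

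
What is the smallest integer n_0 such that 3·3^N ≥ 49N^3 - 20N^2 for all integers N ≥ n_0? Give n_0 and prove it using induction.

At N = 8: 19683 < 23808, so the inequality fails and n_0 ≥ 9. We prove 3·3^N ≥ 49N^3 - 20N^2 for all N ≥ 9.
When N = 9: 3·3^N = 59049 and 49N^3 - 20N^2 = 34101, so 59049 ≥ 34101.
Suppose the result is true for N = j, so 3·3^j ≥ 49j^3 - 20j^2.
Then 3·3^(j + 1) = 3·(3·3^j) ≥ 3·(49j^3 - 20j^2).
Also, for j ≥ 9 we have 3·(49j^3 - 20j^2) ≥ 49(j+1)^3 - 20(j+1)^2, since 3·(49j^3 - 20j^2) − (49(j+1)^3 - 20(j+1)^2) = 98j^3 - 187j^2 - 107j - 29, which is nonnegative for all j ≥ 9.
Combining, 3·3^(j + 1) ≥ 49(j+1)^3 - 20(j+1)^2.
By induction, the statement is established for all N ≥ 9.
Hence the smallest such n_0 is 9.

n_0 = 9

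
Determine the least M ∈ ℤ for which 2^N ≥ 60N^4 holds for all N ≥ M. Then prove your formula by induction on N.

M = 25

At N = 24: 16777216 < 19906560, so the inequality fails and M ≥ 25. We prove 2^N ≥ 60N^4 for all N ≥ 25.
Base step (N = 25): 2^N = 33554432 and 60N^4 = 23437500, so 33554432 ≥ 23437500.
Suppose the result is true for N = m, so 2^m ≥ 60m^4.
Then 2^(m + 1) = 2·(2^m) ≥ 2·(60m^4).
Also, for m ≥ 25 we have 2·(60m^4) ≥ 60(m+1)^4, since 2 ≥ (1 + 1/m)^4 for all m ≥ 25.
Combining, 2^(m + 1) ≥ 60(m+1)^4.
By induction, the statement is established for all N ≥ 25.
Hence the smallest such M is 25.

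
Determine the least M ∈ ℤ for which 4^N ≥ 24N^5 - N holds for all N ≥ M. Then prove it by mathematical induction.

At N = 10: 1048576 < 2399990, so the inequality fails and M ≥ 11. We prove 4^N ≥ 24N^5 - N for all N ≥ 11.
For the base case N = 11: 4^N = 4194304 and 24N^5 - N = 3865213, so 4194304 ≥ 3865213.
For the inductive step, assume it holds for an arbitrary i ≥ 11, so 4^i ≥ 24i^5 - i.
Then 4^(i + 1) = 4·(4^i) ≥ 4·(24i^5 - i).
Also, for i ≥ 11 we have 4·(24i^5 - i) ≥ 24(i+1)^5 - (i+1), since 4·(24i^5 - i) − (24(i+1)^5 - (i+1)) = 72i^5 - 120i^4 - 240i^3 - 240i^2 - 123i - 23, which is nonnegative for all i ≥ 11.
Combining, 4^(i + 1) ≥ 24(i+1)^5 - (i+1).
By induction, the statement is established for all N ≥ 11.
Hence the smallest such M is 11.

M = 11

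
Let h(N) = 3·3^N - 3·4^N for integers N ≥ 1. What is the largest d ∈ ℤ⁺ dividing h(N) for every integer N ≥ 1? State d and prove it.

d = 3

Computing the first values: h(1) = -3 and h(2) = -21; gcd(-3, -21) = 3, so d ≤ 3.
We prove 3 | 3·3^N - 3·4^N for all N ≥ 1 by induction on N.
Base case (N = 1): h(1) = -3 = 3·(-1), so 3 | h(1).
For the inductive step, assume it holds for an arbitrary p ≥ 1, i.e. 3 | h(p). Then
h(p+1) − 4·h(p) = (3·3^(p+1) - 3·4^(p+1)) − 4·(3·3^p - 3·4^p) = (3)·3^p·(3 − 4) = (-3)·3^p. Since 3 | h(p) by the inductive hypothesis, 3 | 4·h(p); and 3 | -3 since -3 = 3·-1. Therefore 3 | h(p+1).
By the principle of mathematical induction, the result holds for all N ≥ 1.
Therefore the largest such d is 3.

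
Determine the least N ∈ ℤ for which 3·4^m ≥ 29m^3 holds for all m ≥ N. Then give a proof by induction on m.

N = 6

At m = 5: 3072 < 3625, so the inequality fails and N ≥ 6. We prove 3·4^m ≥ 29m^3 for all m ≥ 6.
Base step (m = 6): 3·4^m = 12288 and 29m^3 = 6264, so 12288 ≥ 6264.
For the inductive step, assume it holds for an arbitrary j ≥ 6, so 3·4^j ≥ 29j^3.
Then 3·4^(j + 1) = 4·(3·4^j) ≥ 4·(29j^3).
Also, for j ≥ 6 we have 4·(29j^3) ≥ 29(j+1)^3, since 4 ≥ (1 + 1/j)^3 for all j ≥ 6.
Combining, 3·4^(j + 1) ≥ 29(j+1)^3.
By induction, the statement is established for all m ≥ 6.
Hence the smallest such N is 6.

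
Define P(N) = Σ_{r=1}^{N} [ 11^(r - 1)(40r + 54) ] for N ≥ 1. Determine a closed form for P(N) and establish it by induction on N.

We claim P(N) = 11^N(4N + 5) - 5 for all N ≥ 1.
For the base case N = 1: P(1) = 94, and the closed form gives 94. They agree.
Inductive step: suppose the statement holds for some r ≥ 1, so P(r) = 11^r(4r + 5) - 5.
Then P(r+1) = P(r) + (11^r(40r + 94)) = (11^r(4r + 5) - 5) + (11^r(40r + 94)).
Simplifying, P(r+1) = 44·11^r·r + 99·11^r - 5 = 11^(r+1)(4(r+1) + 5) - 5,
which is the closed form with N = r+1.
This completes the induction.

P(N) = 11^N(4N + 5) - 5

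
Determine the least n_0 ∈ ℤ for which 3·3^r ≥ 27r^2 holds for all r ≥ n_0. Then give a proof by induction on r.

At r = 4: 243 < 432, so the inequality fails and n_0 ≥ 5. We prove 3·3^r ≥ 27r^2 for all r ≥ 5.
For the base case r = 5: 3·3^r = 729 and 27r^2 = 675, so 729 ≥ 675.
Inductive step: suppose the statement holds for some j ≥ 5, so 3·3^j ≥ 27j^2.
Then 3·3^(j + 1) = 3·(3·3^j) ≥ 3·(27j^2).
Also, for j ≥ 5 we have 3·(27j^2) ≥ 27(j+1)^2, since 3 ≥ (1 + 1/j)^2 for all j ≥ 5.
Combining, 3·3^(j + 1) ≥ 27(j+1)^2.
By induction, the statement is established for all r ≥ 5.
Hence the smallest such n_0 is 5.

n_0 = 5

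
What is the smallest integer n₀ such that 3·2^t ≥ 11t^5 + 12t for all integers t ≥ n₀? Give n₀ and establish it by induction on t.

n₀ = 26

At t = 25: 100663296 < 107422175, so the inequality fails and n₀ ≥ 26. We prove 3·2^t ≥ 11t^5 + 12t for all t ≥ 26.
Base step (t = 26): 3·2^t = 201326592 and 11t^5 + 12t = 130695448, so 201326592 ≥ 130695448.
Suppose the result is true for t = k, so 3·2^k ≥ 11k^5 + 12k.
Then 3·2^(k + 1) = 2·(3·2^k) ≥ 2·(11k^5 + 12k).
Also, for k ≥ 26 we have 2·(11k^5 + 12k) ≥ 11(k+1)^5 + 12(k+1), since 2·(11k^5 + 12k) − (11(k+1)^5 + 12(k+1)) = 11k^5 - 55k^4 - 110k^3 - 110k^2 - 43k - 23, which is nonnegative for all k ≥ 26.
Combining, 3·2^(k + 1) ≥ 11(k+1)^5 + 12(k+1).
This completes the induction.
Hence the smallest such n₀ is 26.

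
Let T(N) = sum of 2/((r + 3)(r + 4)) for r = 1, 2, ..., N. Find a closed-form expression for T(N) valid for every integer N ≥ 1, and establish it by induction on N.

We claim T(N) = N/(2(N + 4)) for all N ≥ 1.
Base step (N = 1): T(1) = 1/10, and the closed form gives 1/10. They agree.
Inductive step: assume the claim holds for N = r, so T(r) = r/(2(r + 4)).
Then T(r+1) = T(r) + (2/((r + 4)(r + 5))) = (r/(2(r + 4))) + (2/((r + 4)(r + 5))).
Simplifying, T(r+1) = (r + 1)/(2(r + 5)) = (r+1)/(2((r+1) + 4)),
which is the closed form with N = r+1.
By the principle of mathematical induction, the result holds for all N ≥ 1.

T(N) = N/(2(N + 4))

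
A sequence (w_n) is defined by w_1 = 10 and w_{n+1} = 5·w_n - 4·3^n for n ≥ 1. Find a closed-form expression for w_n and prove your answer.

w_n = 2·3^n + 4·5^(n - 1)

Computing the first terms: w_1 = 10, w_2 = 38, w_3 = 154. This suggests w_n = 2·3^n + 4·5^(n - 1).
When n = 1: the formula gives 10 = 10 = w_1.
Suppose the result is true for n = i, so w_i = 2·3^i + 4·5^(i - 1).
Then w_{i+1} = 5·w_i - 4·3^i = 5·(2·3^i + 4·5^(i - 1)) - 4·3^i = 2·3^(i + 1) + 4·5^i = 2·3^(i+1) + 4·5^((i+1) - 1),
which is the claimed formula at n = i+1.
By induction, the statement is established for all n ≥ 1.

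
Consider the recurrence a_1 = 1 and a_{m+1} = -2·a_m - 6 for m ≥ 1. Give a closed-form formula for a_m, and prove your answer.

a_m = 3(-2)^(m - 1) - 2

Computing the first terms: a_1 = 1, a_2 = -8, a_3 = 10. This suggests a_m = 3(-2)^(m - 1) - 2.
Base step (m = 1): the formula gives 1 = 1 = a_1.
Inductive step: suppose the statement holds for some i ≥ 1, so a_i = 3(-2)^(i - 1) - 2.
Then a_{i+1} = -2·a_i - 6 = -2·(3(-2)^(i - 1) - 2) - 6 = 3(-2)^i - 2 = 3(-2)^((i+1) - 1) - 2,
which is the claimed formula at m = i+1.
By induction, the statement is established for all m ≥ 1.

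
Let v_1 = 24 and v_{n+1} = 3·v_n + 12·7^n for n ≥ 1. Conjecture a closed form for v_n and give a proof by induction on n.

v_n = 3^n + 3·7^n

Computing the first terms: v_1 = 24, v_2 = 156, v_3 = 1056. This suggests v_n = 3^n + 3·7^n.
For the base case n = 1: the formula gives 24 = 24 = v_1.
Suppose the result is true for n = m, so v_m = 3^m + 3·7^m.
Then v_{m+1} = 3·v_m + 12·7^m = 3·(3^m + 3·7^m) + 12·7^m = 3^(m + 1) + 3·7^(m + 1),
which is the claimed formula at n = m+1.
This completes the induction.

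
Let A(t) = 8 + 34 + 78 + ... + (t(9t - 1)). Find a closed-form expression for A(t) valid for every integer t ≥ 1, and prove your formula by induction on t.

A(t) = t(t + 1)(3t + 1)

We claim A(t) = t(t + 1)(3t + 1) for all t ≥ 1.
Base step (t = 1): A(1) = 8, and the closed form gives 8. They agree.
Inductive step: suppose the statement holds for some p ≥ 1, so A(p) = p(3p^2 + 4p + 1).
Then A(p+1) = A(p) + ((p + 1)(9p + 8)) = (p(3p^2 + 4p + 1)) + ((p + 1)(9p + 8)).
Simplifying, A(p+1) = (p + 1)(p + 2)(3p + 4) = (p+1)((p+1) + 1)(3(p+1) + 1),
which is the closed form with t = p+1.
By the principle of mathematical induction, the result holds for all t ≥ 1.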